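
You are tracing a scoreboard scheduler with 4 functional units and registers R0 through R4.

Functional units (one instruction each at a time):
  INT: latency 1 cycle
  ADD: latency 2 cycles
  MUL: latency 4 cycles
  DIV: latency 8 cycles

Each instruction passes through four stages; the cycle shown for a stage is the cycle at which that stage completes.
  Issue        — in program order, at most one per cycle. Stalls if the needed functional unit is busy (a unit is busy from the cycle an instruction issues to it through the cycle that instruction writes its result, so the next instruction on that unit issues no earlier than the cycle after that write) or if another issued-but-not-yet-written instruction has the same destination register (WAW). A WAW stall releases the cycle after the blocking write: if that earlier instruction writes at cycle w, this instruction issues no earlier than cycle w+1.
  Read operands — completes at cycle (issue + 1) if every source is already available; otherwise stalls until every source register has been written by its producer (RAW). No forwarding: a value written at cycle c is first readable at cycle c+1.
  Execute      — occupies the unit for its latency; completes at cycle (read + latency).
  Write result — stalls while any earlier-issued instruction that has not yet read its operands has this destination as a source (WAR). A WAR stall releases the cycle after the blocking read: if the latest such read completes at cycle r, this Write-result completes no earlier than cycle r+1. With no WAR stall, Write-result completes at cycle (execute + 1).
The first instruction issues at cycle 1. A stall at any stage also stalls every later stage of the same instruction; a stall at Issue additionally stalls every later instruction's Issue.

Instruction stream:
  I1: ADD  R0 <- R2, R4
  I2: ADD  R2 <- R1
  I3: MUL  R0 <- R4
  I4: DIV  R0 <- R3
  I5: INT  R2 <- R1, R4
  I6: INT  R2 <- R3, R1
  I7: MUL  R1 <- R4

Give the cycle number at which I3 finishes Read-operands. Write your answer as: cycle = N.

cycle = 8

I1 -> (1, 2, 4, 5)
I2 -> (6, 7, 9, 10)  // struct: ADD busy until I1 writes@5
I3 -> (7, 8, 12, 13)
I4 -> (14, 15, 23, 24)  // WAW R0: wait I3 write@13
I5 -> (15, 16, 17, 18)
I6 -> (19, 20, 21, 22)  // struct: INT busy until I5 writes@18
I7 -> (20, 21, 25, 26)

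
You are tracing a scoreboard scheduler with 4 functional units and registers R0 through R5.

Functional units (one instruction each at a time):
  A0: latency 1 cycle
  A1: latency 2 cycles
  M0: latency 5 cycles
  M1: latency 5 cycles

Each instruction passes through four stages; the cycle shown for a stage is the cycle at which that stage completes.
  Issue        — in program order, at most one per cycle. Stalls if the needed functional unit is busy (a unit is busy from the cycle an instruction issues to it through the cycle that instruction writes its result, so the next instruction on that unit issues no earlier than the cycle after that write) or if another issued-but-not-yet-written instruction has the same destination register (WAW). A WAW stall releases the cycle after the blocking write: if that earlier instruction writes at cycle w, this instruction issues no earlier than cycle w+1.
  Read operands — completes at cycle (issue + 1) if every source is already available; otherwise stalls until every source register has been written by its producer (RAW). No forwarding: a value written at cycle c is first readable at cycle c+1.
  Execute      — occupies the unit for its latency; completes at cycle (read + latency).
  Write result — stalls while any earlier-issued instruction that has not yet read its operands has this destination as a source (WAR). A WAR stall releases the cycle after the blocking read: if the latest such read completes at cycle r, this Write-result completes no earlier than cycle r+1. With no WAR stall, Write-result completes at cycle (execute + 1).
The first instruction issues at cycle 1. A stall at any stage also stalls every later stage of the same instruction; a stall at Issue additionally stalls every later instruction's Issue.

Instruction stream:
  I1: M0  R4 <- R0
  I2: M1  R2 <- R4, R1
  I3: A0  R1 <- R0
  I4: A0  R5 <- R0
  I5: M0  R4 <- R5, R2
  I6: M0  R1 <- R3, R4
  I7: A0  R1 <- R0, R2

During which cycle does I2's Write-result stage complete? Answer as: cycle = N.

cycle = 15

[1] issue I1 (M0)
[2] I1 read-ops | issue I2 (M1)
[3] issue I3 (A0)
[4] I3 read-ops
[5] I3 finished on A0
[7] I1 finished on M0
[8] I1→R4
[9] I2 read-ops
[10] I3→R1
[11] issue I4 (A0)
[12] I4 read-ops | issue I5 (M0)
[13] I4 finished on A0
[14] I2 finished on M1 | I4→R5
[15] I2→R2
[16] I5 read-ops
[21] I5 finished on M0
[22] I5→R4
[23] issue I6 (M0)
[24] I6 read-ops
[29] I6 finished on M0
[30] I6→R1
[31] issue I7 (A0)
[32] I7 read-ops
[33] I7 finished on A0
[34] I7→R1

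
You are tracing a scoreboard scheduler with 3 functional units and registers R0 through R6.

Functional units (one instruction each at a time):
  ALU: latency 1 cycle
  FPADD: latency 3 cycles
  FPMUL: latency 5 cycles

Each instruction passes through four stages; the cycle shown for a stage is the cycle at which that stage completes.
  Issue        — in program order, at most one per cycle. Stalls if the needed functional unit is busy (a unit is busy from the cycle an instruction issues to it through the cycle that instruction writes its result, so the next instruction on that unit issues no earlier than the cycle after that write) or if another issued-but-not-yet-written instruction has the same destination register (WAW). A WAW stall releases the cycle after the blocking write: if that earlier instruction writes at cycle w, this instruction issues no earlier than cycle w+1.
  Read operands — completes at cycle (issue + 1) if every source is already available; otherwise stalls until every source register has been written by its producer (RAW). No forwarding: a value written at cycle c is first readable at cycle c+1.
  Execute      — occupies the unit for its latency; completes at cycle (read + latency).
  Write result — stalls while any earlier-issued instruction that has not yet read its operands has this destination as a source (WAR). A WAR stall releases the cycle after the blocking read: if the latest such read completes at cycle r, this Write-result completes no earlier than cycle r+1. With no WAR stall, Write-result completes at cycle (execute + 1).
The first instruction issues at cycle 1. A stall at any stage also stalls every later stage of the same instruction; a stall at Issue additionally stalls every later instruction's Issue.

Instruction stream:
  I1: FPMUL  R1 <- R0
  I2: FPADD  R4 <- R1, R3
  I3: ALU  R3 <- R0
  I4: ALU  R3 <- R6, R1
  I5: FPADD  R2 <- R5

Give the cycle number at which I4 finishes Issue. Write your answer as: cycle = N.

[1] I1 dispatched to FPMUL
[2] I1 operands ready · I2 dispatched to FPADD
[3] I3 dispatched to ALU
[4] I3 operands ready
[5] I3 complete
[7] I1 complete
[8] R1←I1
[9] I2 operands ready
[10] R3←I3
[11] I4 dispatched to ALU
[12] I2 complete · I4 operands ready
[13] R4←I2 · I4 complete
[14] R3←I4 · I5 dispatched to FPADD
[15] I5 operands ready
[18] I5 complete
[19] R2←I5

cycle = 11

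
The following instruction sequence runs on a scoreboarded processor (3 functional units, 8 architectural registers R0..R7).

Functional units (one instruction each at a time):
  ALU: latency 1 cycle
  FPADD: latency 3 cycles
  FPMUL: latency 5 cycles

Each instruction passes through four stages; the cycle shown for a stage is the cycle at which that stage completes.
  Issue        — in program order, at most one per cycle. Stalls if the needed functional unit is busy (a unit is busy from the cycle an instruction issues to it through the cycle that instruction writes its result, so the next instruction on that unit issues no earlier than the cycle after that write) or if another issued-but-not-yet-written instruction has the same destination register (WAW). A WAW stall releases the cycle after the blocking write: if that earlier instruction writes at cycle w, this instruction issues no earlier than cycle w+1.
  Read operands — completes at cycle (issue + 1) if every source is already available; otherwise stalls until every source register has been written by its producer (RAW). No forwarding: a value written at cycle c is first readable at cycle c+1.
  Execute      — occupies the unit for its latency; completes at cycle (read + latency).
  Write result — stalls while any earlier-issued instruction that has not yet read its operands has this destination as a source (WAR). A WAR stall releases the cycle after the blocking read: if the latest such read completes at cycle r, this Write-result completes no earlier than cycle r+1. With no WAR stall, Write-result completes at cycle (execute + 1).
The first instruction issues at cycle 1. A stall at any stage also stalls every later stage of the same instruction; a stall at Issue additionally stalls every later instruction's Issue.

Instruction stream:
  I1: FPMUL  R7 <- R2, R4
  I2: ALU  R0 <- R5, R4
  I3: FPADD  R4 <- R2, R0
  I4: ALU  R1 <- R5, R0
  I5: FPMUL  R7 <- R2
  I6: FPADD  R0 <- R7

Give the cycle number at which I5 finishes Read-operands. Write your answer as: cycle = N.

  I1 | 1 | 2 | 7 | 8
  I2 | 2 | 3 | 4 | 5
  I3 | 3 | 6 | 9 | 10   RAW R0: wait I2 write@5
  I4 | 6 | 7 | 8 | 9   struct: ALU busy until I2 writes@5
  I5 | 9 | 10 | 15 | 16   struct: FPMUL busy until I1 writes@8
  I6 | 11 | 17 | 20 | 21   struct: FPADD busy until I3 writes@10 · RAW R7: wait I5 write@16

cycle = 10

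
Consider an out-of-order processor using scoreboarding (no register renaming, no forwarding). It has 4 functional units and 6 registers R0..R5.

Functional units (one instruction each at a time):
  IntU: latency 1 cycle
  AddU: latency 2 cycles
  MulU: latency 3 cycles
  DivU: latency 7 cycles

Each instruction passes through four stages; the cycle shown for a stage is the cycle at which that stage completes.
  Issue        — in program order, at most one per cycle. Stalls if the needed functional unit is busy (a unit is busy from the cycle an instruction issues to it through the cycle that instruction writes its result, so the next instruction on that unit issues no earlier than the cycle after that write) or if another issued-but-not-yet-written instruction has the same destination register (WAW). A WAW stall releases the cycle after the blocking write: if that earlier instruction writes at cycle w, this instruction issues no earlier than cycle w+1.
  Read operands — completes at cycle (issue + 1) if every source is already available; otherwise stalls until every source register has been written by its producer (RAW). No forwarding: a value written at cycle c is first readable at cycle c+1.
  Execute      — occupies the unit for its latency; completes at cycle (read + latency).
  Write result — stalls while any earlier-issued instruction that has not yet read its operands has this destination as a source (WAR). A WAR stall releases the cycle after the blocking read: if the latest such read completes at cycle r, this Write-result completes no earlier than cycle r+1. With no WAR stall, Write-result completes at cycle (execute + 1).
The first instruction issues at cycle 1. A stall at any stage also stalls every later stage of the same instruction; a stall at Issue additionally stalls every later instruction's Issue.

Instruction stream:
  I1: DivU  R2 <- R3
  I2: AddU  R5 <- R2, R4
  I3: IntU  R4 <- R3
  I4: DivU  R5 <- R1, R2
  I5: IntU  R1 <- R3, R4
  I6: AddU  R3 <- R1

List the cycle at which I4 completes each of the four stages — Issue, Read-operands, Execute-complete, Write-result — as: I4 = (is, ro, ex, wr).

I1: IS=1 RO=2 EX=9 WR=10
I2: IS=2 RO=11 EX=13 WR=14  [RAW R2: wait I1 write@10]
I3: IS=3 RO=4 EX=5 WR=12  [WAR R4: wait I2 read@11]
I4: IS=15 RO=16 EX=23 WR=24  [WAW R5: wait I2 write@14]
I5: IS=16 RO=17 EX=18 WR=19
I6: IS=17 RO=20 EX=22 WR=23  [RAW R1: wait I5 write@19]

I4 = (15, 16, 23, 24)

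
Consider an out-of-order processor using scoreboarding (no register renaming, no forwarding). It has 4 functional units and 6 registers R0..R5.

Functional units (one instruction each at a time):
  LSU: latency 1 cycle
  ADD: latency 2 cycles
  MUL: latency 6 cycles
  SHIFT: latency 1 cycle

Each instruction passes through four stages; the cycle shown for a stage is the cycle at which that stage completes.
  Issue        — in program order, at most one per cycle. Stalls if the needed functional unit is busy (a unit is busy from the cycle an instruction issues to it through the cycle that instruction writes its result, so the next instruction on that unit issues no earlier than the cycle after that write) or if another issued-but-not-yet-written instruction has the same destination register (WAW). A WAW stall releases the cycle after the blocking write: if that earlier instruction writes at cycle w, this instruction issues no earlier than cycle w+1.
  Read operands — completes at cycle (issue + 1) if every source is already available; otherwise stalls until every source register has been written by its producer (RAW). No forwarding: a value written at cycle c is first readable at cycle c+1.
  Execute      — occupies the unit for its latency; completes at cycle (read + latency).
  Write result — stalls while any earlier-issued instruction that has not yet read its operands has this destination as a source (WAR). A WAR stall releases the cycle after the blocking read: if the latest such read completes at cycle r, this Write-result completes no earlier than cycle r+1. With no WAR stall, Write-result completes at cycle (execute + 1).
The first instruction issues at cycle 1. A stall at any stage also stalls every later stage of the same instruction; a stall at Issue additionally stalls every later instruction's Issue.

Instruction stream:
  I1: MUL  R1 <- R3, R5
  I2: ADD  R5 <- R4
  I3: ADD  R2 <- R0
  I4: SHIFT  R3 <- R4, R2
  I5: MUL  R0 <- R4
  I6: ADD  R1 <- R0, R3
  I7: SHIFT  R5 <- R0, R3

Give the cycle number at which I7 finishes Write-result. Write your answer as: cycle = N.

cycle 1: I1 issues→MUL
cycle 2: I1 reads · I2 issues→ADD
cycle 3: I2 reads
cycle 5: I2 exec-done
cycle 6: I2 writes R5
cycle 7: I3 issues→ADD
cycle 8: I1 exec-done · I3 reads · I4 issues→SHIFT
cycle 9: I1 writes R1
cycle 10: I3 exec-done · I5 issues→MUL
cycle 11: I3 writes R2 · I5 reads
cycle 12: I4 reads · I6 issues→ADD
cycle 13: I4 exec-done
cycle 14: I4 writes R3
cycle 15: I7 issues→SHIFT
cycle 17: I5 exec-done
cycle 18: I5 writes R0
cycle 19: I6 reads · I7 reads
cycle 20: I7 exec-done
cycle 21: I6 exec-done · I7 writes R5
cycle 22: I6 writes R1

cycle = 21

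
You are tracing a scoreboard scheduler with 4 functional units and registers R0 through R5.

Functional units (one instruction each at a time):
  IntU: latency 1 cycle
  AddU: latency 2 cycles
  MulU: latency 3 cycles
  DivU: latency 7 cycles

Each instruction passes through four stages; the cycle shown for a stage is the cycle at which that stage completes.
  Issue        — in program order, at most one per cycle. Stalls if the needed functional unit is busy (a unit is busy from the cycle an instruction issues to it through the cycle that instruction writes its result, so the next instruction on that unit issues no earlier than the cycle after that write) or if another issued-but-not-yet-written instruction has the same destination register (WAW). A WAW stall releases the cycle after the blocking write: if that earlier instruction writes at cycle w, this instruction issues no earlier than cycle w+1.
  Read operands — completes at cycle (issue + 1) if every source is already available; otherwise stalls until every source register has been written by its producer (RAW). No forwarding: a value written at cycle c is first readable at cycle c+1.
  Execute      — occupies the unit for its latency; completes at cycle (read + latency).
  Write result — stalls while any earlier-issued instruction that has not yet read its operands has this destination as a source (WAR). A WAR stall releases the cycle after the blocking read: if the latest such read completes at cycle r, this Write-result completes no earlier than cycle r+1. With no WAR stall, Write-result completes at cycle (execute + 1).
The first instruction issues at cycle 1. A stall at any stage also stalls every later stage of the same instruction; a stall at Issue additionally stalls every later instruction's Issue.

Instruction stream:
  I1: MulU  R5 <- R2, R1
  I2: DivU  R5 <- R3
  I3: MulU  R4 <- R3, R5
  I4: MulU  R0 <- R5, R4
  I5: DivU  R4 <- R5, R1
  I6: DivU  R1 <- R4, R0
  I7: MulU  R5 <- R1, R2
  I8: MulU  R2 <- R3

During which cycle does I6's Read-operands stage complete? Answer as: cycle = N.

c1: issue I1 (MulU)
c2: I1 read-ops
c5: I1 finished on MulU
c6: I1→R5
c7: issue I2 (DivU)
c8: I2 read-ops · issue I3 (MulU)
c15: I2 finished on DivU
c16: I2→R5
c17: I3 read-ops
c20: I3 finished on MulU
c21: I3→R4
c22: issue I4 (MulU)
c23: I4 read-ops · issue I5 (DivU)
c24: I5 read-ops
c26: I4 finished on MulU
c27: I4→R0
c31: I5 finished on DivU
c32: I5→R4
c33: issue I6 (DivU)
c34: I6 read-ops · issue I7 (MulU)
c41: I6 finished on DivU
c42: I6→R1
c43: I7 read-ops
c46: I7 finished on MulU
c47: I7→R5
c48: issue I8 (MulU)
c49: I8 read-ops
c52: I8 finished on MulU
c53: I8→R2

cycle = 34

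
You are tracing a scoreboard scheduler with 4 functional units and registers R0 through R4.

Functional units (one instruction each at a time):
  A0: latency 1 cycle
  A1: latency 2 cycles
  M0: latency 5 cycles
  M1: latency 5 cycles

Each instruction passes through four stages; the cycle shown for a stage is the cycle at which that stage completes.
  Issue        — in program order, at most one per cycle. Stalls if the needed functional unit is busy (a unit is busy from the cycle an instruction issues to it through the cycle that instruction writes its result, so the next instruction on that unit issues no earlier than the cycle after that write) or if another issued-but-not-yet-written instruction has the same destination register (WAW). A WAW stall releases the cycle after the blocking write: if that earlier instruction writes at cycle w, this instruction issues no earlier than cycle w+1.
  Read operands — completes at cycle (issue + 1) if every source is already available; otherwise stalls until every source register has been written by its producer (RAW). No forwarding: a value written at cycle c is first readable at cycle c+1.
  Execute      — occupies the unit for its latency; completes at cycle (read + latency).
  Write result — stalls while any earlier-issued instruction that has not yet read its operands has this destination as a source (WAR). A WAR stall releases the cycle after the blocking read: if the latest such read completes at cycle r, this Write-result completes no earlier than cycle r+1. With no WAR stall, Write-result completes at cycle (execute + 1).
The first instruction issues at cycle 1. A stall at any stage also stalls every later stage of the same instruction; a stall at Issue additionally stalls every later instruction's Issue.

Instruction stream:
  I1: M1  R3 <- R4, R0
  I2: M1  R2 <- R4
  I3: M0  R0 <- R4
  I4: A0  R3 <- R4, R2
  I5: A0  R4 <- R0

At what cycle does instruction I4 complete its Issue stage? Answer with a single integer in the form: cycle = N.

cycle = 11

t=1  issue I1 (M1)
t=2  I1 read-ops
t=7  I1 finished on M1
t=8  I1→R3
t=9  issue I2 (M1)
t=10  I2 read-ops; issue I3 (M0)
t=11  I3 read-ops; issue I4 (A0)
t=15  I2 finished on M1
t=16  I2→R2; I3 finished on M0
t=17  I3→R0; I4 read-ops
t=18  I4 finished on A0
t=19  I4→R3
t=20  issue I5 (A0)
t=21  I5 read-ops
t=22  I5 finished on A0
t=23  I5→R4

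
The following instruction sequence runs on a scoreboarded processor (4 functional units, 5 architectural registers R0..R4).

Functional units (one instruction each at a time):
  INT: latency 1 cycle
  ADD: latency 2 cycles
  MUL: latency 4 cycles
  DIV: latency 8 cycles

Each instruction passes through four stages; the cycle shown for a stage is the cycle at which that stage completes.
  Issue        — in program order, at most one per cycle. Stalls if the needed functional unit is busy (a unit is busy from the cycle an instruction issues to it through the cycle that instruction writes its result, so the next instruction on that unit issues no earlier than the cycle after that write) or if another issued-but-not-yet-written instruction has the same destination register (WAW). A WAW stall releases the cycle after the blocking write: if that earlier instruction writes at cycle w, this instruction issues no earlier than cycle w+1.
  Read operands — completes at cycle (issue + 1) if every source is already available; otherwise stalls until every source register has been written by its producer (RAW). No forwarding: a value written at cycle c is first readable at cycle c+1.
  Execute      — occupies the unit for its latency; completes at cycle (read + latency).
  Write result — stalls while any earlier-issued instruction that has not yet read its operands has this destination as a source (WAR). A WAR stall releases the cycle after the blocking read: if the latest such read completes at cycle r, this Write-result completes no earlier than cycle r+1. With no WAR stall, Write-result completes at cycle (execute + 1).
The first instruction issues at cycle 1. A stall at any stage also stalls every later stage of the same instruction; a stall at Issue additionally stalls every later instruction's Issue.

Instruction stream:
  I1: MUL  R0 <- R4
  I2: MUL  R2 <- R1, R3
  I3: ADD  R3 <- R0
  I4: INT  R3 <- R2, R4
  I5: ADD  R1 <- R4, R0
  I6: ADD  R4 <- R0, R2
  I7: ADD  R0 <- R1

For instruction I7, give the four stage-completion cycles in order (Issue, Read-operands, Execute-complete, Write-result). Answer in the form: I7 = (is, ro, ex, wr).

I7 = (25, 26, 28, 29)

  I1 | 1 | 2 | 6 | 7
  I2 | 8 | 9 | 13 | 14   struct: MUL busy until I1 writes@7
  I3 | 9 | 10 | 12 | 13
  I4 | 14 | 15 | 16 | 17   WAW R3: wait I3 write@13
  I5 | 15 | 16 | 18 | 19
  I6 | 20 | 21 | 23 | 24   struct: ADD busy until I5 writes@19
  I7 | 25 | 26 | 28 | 29   struct: ADD busy until I6 writes@24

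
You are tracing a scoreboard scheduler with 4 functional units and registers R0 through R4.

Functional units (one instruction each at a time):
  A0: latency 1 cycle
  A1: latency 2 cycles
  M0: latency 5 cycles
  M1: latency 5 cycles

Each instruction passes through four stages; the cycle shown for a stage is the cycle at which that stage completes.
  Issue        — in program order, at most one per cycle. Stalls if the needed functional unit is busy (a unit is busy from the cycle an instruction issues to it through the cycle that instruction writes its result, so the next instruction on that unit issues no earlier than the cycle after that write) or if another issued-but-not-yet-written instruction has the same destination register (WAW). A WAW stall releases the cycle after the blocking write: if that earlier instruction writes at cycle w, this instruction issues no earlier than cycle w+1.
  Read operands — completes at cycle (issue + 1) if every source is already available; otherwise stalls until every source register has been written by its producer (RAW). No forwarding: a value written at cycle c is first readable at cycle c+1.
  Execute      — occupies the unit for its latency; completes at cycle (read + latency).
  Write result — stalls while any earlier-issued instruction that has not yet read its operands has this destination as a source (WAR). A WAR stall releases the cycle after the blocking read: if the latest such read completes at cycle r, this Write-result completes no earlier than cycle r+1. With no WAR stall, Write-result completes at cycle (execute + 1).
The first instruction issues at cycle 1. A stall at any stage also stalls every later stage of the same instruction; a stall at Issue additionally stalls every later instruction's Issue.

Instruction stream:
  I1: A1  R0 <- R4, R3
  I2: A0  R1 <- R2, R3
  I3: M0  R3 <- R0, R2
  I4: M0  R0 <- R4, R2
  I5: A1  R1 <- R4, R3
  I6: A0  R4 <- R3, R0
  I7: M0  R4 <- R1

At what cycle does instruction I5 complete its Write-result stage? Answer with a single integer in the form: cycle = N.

cycle = 18

[I1] 1/2/4/5
[I2] 2/3/4/5
[I3] 3/6/11/12  (RAW R0: wait I1 write@5)
[I4] 13/14/19/20  (struct: M0 busy until I3 writes@12)
[I5] 14/15/17/18
[I6] 15/21/22/23  (RAW R0: wait I4 write@20)
[I7] 24/25/30/31  (WAW R4: wait I6 write@23)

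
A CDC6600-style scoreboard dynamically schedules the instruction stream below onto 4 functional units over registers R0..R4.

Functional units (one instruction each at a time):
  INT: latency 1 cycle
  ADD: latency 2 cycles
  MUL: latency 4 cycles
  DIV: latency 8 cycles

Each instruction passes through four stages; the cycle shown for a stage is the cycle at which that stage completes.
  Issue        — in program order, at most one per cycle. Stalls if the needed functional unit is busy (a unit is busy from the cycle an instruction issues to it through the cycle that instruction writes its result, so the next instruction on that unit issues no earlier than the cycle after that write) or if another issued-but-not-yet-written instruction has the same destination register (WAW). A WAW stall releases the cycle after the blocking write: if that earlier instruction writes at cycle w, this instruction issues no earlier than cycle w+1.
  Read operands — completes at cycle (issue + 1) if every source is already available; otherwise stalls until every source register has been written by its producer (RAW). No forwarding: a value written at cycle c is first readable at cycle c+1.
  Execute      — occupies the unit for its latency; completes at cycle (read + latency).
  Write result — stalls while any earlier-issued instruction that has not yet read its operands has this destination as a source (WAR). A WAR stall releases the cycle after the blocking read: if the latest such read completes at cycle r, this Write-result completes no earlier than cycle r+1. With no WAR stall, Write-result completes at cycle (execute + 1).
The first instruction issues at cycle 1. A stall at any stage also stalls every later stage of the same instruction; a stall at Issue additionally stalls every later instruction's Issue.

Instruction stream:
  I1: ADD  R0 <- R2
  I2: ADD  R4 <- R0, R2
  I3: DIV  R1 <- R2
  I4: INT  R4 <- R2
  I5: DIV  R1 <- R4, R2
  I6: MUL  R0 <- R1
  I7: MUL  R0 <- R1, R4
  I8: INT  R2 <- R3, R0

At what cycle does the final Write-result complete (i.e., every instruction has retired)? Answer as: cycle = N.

I1: IS=1 RO=2 EX=4 WR=5
I2: IS=6 RO=7 EX=9 WR=10  [struct: ADD busy until I1 writes@5]
I3: IS=7 RO=8 EX=16 WR=17
I4: IS=11 RO=12 EX=13 WR=14  [WAW R4: wait I2 write@10]
I5: IS=18 RO=19 EX=27 WR=28  [struct: DIV busy until I3 writes@17]
I6: IS=19 RO=29 EX=33 WR=34  [RAW R1: wait I5 write@28]
I7: IS=35 RO=36 EX=40 WR=41  [struct: MUL busy until I6 writes@34]
I8: IS=36 RO=42 EX=43 WR=44  [RAW R0: wait I7 write@41]

cycle = 44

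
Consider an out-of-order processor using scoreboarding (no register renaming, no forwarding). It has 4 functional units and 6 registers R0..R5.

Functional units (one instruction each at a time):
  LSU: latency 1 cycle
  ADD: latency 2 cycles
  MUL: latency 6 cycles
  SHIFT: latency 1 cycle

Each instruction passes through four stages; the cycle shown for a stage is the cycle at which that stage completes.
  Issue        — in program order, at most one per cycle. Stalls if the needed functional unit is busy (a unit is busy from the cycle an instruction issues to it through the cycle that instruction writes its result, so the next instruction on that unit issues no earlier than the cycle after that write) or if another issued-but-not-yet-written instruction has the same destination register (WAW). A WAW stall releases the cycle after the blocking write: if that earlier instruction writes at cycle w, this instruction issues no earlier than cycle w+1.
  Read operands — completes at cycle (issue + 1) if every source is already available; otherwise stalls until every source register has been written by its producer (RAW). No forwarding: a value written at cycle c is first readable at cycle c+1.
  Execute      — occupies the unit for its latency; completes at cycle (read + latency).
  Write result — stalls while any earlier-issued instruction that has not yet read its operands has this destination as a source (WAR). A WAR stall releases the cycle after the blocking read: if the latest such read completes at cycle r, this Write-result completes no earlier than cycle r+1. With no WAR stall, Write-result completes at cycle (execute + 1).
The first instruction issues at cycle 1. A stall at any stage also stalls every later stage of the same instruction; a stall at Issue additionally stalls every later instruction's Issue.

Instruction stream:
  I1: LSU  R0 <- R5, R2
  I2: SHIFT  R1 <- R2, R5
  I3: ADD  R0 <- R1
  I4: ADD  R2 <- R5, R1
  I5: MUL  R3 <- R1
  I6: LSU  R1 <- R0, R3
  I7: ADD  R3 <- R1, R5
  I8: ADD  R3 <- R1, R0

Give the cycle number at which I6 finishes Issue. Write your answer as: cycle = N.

I1: IS=1 RO=2 EX=3 WR=4
I2: IS=2 RO=3 EX=4 WR=5
I3: IS=5 RO=6 EX=8 WR=9  [WAW R0: wait I1 write@4]
I4: IS=10 RO=11 EX=13 WR=14  [struct: ADD busy until I3 writes@9]
I5: IS=11 RO=12 EX=18 WR=19
I6: IS=12 RO=20 EX=21 WR=22  [RAW R3: wait I5 write@19]
I7: IS=20 RO=23 EX=25 WR=26  [WAW R3: wait I5 write@19; RAW R1: wait I6 write@22]
I8: IS=27 RO=28 EX=30 WR=31  [struct: ADD busy until I7 writes@26]

cycle = 12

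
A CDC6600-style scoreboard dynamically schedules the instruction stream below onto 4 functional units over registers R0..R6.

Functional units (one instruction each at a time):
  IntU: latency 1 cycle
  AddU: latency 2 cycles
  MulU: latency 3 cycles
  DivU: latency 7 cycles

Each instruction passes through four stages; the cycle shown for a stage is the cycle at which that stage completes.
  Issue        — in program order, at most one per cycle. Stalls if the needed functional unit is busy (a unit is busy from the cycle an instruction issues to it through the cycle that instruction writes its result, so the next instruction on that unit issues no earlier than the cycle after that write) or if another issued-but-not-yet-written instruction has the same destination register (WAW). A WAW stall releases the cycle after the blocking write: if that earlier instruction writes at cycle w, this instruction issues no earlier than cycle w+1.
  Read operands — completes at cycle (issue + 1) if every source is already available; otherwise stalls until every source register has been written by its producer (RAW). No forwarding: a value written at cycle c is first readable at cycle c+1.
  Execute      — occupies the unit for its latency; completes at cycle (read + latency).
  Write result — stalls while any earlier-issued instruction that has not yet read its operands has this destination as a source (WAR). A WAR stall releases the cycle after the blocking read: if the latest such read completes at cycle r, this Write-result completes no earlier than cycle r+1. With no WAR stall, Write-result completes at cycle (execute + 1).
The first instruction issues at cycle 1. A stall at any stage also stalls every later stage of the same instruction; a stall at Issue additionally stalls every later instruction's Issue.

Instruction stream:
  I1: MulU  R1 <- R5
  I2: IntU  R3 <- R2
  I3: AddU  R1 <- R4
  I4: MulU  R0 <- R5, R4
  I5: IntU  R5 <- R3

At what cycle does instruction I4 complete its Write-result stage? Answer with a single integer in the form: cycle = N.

cycle 1: issue I1 (MulU)
cycle 2: I1 read-ops · issue I2 (IntU)
cycle 3: I2 read-ops
cycle 4: I2 finished on IntU
cycle 5: I1 finished on MulU · I2→R3
cycle 6: I1→R1
cycle 7: issue I3 (AddU)
cycle 8: I3 read-ops · issue I4 (MulU)
cycle 9: I4 read-ops · issue I5 (IntU)
cycle 10: I3 finished on AddU · I5 read-ops
cycle 11: I3→R1 · I5 finished on IntU
cycle 12: I4 finished on MulU · I5→R5
cycle 13: I4→R0

cycle = 13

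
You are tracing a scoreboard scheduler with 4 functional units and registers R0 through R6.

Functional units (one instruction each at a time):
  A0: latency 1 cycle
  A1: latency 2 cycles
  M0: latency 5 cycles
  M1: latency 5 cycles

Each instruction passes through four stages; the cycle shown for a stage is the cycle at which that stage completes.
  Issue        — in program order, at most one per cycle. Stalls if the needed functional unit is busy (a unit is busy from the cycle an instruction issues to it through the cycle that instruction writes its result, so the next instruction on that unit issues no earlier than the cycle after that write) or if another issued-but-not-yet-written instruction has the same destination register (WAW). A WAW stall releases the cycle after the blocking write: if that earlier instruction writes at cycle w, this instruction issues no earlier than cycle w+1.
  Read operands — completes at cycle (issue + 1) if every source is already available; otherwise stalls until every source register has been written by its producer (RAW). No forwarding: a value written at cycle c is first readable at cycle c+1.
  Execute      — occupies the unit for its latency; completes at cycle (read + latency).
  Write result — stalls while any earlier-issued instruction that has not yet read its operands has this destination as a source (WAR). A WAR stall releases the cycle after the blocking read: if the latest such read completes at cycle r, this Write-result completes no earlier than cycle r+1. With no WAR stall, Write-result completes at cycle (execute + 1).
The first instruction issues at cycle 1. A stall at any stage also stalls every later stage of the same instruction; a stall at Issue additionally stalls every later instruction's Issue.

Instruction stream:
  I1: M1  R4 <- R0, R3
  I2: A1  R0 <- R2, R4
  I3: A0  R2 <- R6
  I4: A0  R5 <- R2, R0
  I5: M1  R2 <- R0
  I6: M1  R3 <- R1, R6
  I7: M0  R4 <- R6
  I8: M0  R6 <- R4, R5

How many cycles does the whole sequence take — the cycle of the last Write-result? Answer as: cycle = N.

t=1  I1→M1
t=2  I1 RO · I2→A1
t=3  I3→A0
t=4  I3 RO
t=5  I3 EX
t=7  I1 EX
t=8  I1 WR R4
t=9  I2 RO
t=10  I3 WR R2
t=11  I2 EX · I4→A0
t=12  I2 WR R0 · I5→M1
t=13  I4 RO · I5 RO
t=14  I4 EX
t=15  I4 WR R5
t=18  I5 EX
t=19  I5 WR R2
t=20  I6→M1
t=21  I6 RO · I7→M0
t=22  I7 RO
t=26  I6 EX
t=27  I6 WR R3 · I7 EX
t=28  I7 WR R4
t=29  I8→M0
t=30  I8 RO
t=35  I8 EX
t=36  I8 WR R6

cycle = 36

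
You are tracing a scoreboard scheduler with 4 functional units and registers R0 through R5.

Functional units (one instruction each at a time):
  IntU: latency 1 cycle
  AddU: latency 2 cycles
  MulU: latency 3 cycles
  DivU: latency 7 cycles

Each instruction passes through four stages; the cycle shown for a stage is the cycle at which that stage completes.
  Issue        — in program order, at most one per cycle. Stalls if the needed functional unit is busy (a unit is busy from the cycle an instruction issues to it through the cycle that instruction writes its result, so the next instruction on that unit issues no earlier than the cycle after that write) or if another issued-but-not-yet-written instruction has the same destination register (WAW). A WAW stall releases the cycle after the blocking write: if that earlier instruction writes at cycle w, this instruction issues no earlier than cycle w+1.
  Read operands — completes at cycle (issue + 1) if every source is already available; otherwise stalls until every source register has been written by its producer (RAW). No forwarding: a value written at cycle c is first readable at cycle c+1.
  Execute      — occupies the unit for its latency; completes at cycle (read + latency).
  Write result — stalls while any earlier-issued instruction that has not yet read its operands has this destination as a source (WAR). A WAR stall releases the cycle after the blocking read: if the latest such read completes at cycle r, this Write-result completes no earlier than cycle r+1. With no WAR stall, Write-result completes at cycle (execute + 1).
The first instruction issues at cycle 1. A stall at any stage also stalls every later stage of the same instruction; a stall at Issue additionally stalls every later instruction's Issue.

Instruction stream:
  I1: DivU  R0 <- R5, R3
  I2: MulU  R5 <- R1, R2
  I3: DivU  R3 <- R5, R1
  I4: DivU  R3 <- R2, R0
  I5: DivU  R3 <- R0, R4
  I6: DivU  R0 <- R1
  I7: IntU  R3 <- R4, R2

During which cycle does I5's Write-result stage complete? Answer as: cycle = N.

cycle = 40

I1: IS=1 RO=2 EX=9 WR=10
I2: IS=2 RO=3 EX=6 WR=7
I3: IS=11 RO=12 EX=19 WR=20  [struct: DivU busy until I1 writes@10]
I4: IS=21 RO=22 EX=29 WR=30  [struct: DivU busy until I3 writes@20]
I5: IS=31 RO=32 EX=39 WR=40  [struct: DivU busy until I4 writes@30]
I6: IS=41 RO=42 EX=49 WR=50  [struct: DivU busy until I5 writes@40]
I7: IS=42 RO=43 EX=44 WR=45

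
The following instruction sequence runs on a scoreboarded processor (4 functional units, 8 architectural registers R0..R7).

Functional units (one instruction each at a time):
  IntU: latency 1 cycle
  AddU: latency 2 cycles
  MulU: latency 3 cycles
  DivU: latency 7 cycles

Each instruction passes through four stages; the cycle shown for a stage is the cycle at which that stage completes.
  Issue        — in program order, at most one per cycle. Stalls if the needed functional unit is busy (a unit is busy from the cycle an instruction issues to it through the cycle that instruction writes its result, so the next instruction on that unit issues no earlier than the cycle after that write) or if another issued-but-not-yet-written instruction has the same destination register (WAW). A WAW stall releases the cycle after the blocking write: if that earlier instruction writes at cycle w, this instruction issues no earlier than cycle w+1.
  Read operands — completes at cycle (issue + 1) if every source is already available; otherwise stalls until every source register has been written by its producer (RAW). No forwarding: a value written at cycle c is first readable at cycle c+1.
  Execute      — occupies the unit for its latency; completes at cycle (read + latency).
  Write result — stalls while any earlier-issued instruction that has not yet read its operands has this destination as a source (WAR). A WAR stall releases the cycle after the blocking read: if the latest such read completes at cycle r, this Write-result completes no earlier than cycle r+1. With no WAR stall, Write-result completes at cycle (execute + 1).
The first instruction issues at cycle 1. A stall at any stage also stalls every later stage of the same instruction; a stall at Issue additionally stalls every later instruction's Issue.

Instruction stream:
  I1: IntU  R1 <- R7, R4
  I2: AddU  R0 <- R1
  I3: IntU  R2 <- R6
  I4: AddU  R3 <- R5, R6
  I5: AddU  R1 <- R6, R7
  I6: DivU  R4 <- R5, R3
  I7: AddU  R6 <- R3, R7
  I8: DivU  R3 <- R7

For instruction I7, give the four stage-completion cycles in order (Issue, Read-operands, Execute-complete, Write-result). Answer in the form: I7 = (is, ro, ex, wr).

I7 = (19, 20, 22, 23)

I1 -> (1, 2, 3, 4)
I2 -> (2, 5, 7, 8)  // RAW R1: wait I1 write@4
I3 -> (5, 6, 7, 8)  // struct: IntU busy until I1 writes@4
I4 -> (9, 10, 12, 13)  // struct: AddU busy until I2 writes@8
I5 -> (14, 15, 17, 18)  // struct: AddU busy until I4 writes@13
I6 -> (15, 16, 23, 24)
I7 -> (19, 20, 22, 23)  // struct: AddU busy until I5 writes@18
I8 -> (25, 26, 33, 34)  // struct: DivU busy until I6 writes@24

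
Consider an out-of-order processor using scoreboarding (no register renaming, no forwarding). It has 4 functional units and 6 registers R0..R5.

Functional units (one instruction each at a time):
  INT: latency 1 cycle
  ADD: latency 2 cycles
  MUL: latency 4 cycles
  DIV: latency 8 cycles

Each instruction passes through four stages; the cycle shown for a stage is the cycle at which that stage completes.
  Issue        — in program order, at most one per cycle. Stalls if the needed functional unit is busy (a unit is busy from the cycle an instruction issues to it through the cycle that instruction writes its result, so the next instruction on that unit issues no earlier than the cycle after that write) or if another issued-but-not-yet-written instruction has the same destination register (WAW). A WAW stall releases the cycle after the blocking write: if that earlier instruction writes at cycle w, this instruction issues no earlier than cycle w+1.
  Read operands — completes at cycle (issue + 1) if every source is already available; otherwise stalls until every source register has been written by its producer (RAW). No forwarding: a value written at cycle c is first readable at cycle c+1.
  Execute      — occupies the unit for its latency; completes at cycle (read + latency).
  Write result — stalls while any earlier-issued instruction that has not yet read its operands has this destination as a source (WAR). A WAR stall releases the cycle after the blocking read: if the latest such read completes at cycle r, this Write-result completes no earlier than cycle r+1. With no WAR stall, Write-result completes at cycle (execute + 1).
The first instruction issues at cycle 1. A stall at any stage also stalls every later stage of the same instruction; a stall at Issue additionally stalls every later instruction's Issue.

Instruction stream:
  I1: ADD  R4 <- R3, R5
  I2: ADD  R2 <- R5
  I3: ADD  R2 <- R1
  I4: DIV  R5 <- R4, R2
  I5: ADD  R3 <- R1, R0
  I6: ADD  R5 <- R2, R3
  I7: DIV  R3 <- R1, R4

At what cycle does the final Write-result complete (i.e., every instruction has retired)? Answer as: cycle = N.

t=1  issue I1 (ADD)
t=2  I1 read-ops
t=4  I1 finished on ADD
t=5  I1→R4
t=6  issue I2 (ADD)
t=7  I2 read-ops
t=9  I2 finished on ADD
t=10  I2→R2
t=11  issue I3 (ADD)
t=12  I3 read-ops | issue I4 (DIV)
t=14  I3 finished on ADD
t=15  I3→R2
t=16  I4 read-ops | issue I5 (ADD)
t=17  I5 read-ops
t=19  I5 finished on ADD
t=20  I5→R3
t=24  I4 finished on DIV
t=25  I4→R5
t=26  issue I6 (ADD)
t=27  I6 read-ops | issue I7 (DIV)
t=28  I7 read-ops
t=29  I6 finished on ADD
t=30  I6→R5
t=36  I7 finished on DIV
t=37  I7→R3

cycle = 37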